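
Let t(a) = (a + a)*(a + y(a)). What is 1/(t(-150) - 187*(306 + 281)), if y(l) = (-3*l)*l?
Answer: 1/20185231 ≈ 4.9541e-8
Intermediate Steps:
y(l) = -3*l²
t(a) = 2*a*(a - 3*a²) (t(a) = (a + a)*(a - 3*a²) = (2*a)*(a - 3*a²) = 2*a*(a - 3*a²))
1/(t(-150) - 187*(306 + 281)) = 1/((-150)²*(2 - 6*(-150)) - 187*(306 + 281)) = 1/(22500*(2 + 900) - 187*587) = 1/(22500*902 - 109769) = 1/(20295000 - 109769) = 1/20185231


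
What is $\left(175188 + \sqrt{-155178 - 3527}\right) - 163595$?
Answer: $11593 + i \sqrt{158705} \approx 11593.0 + 398.38 i$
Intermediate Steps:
$\left(175188 + \sqrt{-155178 - 3527}\right) - 163595 = \left(175188 + \sqrt{-158705}\right) - 163595 = \left(175188 + i \sqrt{158705}\right) - 163595 = 11593 + i \sqrt{158705}$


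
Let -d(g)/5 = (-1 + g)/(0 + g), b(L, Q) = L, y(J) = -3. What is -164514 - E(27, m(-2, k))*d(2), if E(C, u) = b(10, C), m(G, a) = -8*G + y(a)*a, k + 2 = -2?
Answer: -164489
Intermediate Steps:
k = -4 (k = -2 - 2 = -4)
m(G, a) = -8*G - 3*a
E(C, u) = 10
d(g) = -5*(-1 + g)/g (d(g) = -5*(-1 + g)/(0 + g) = -5*(-1 + g)/g)
-164514 - E(27, m(-2, k))*d(2) = -164514 - 10*(-5 + 5/2) = -164514 - 10*(-5)/2 = -164514 - 1*(-25) = -164514 + 25 = -164489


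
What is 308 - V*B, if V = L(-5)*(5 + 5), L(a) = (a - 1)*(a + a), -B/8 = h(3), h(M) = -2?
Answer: -9292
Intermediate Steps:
B = 16 (B = -8*(-2) = 16)
L(a) = 2*a*(-1 + a) (L(a) = (-1 + a)*(2*a) = 2*a*(-1 + a))
V = 600 (V = (2*(-5)*(-1 - 5))*(5 + 5) = (2*(-5)*(-6))*10 = 60*10 = 600)
308 - V*B = 308 - 600*16 = 308 - 1*9600 = 308 - 9600 = -9292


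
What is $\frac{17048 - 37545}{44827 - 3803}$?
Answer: $- \frac{20497}{41024} \approx -0.49963$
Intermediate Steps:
$\frac{17048 - 37545}{44827 - 3803} = - \frac{20497}{41024}$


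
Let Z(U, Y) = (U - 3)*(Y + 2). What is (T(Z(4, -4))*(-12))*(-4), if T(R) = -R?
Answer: 96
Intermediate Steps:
Z(U, Y) = (-3 + U)*(2 + Y)
(T(Z(4, -4))*(-12))*(-4) = (-(-6 - 3*(-4) + 2*4 + 4*(-4))*(-12))*(-4) = (-(-6 + 12 + 8 - 16)*(-12))*(-4) = (-1*(-2)*(-12))*(-4) = (2*(-12))*(-4) = -24*(-4) = 96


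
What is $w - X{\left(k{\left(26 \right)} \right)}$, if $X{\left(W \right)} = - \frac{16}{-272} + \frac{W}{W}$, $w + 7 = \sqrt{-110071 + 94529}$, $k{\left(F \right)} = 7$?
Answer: $- \frac{137}{17} + i \sqrt{15542} \approx -8.0588 + 124.67 i$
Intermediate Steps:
$w = -7 + i \sqrt{15542}$ ($w = -7 + \sqrt{-110071 + 94529} = -7 + \sqrt{-15542} = -7 + i \sqrt{15542} \approx -7.0 + 124.67 i$)
$X{\left(W \right)} = \frac{18}{17}$ ($X{\left(W \right)} = \left(-16\right) \left(- \frac{1}{272}\right) + 1 = \frac{1}{17} + 1 = \frac{18}{17}$)
$w - X{\left(k{\left(26 \right)} \right)} = \left(-7 + i \sqrt{15542}\right) - \frac{18}{17} = - \frac{137}{17} + i \sqrt{15542}$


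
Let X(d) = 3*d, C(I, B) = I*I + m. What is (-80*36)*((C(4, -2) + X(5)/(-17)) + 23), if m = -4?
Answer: -1670400/17 ≈ -98259.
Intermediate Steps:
C(I, B) = -4 + I² (C(I, B) = I*I - 4 = I² - 4 = -4 + I²)
(-80*36)*((C(4, -2) + X(5)/(-17)) + 23) = (-80*36)*(((-4 + 4²) + (3*5)/(-17)) + 23) = -2880*(((-4 + 16) + 15*(-1/17)) + 23) = -2880*((12 - 15/17) + 23) = -2880*(189/17 + 23) = -2880*580/17 = -1670400/17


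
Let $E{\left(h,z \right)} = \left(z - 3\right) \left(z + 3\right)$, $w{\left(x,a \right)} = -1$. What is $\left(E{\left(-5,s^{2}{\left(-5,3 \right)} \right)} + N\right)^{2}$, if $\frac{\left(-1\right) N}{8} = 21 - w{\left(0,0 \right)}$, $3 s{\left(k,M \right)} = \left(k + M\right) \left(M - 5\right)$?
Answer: $\frac{216943441}{6561} \approx 33066.0$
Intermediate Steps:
$s{\left(k,M \right)} = \frac{\left(-5 + M\right) \left(M + k\right)}{3}$ ($s{\left(k,M \right)} = \frac{\left(k + M\right) \left(M - 5\right)}{3} = \frac{\left(M + k\right) \left(-5 + M\right)}{3} = \frac{\left(-5 + M\right) \left(M + k\right)}{3}$)
$E{\left(h,z \right)} = \left(-3 + z\right) \left(3 + z\right)$
$N = -176$ ($N = - 8 \left(21 - -1\right) = - 8 \left(21 + 1\right) = \left(-8\right) 22 = -176$)
$\left(E{\left(-5,s^{2}{\left(-5,3 \right)} \right)} + N\right)^{2} = \left(\left(-9 + \left(\left(\left(- \frac{5}{3}\right) 3 - - \frac{25}{3} + \frac{3^{2}}{3} + \frac{1}{3} \cdot 3 \left(-5\right)\right)^{2}\right)^{2}\right) - 176\right)^{2} = \left(\left(-9 + \left(\left(-5 + \frac{25}{3} + \frac{1}{3} \cdot 9 - 5\right)^{2}\right)^{2}\right) - 176\right)^{2} = \left(\left(-9 + \left(\left(-5 + \frac{25}{3} + 3 - 5\right)^{2}\right)^{2}\right) - 176\right)^{2} = \left(\left(-9 + \left(\left(\frac{4}{3}\right)^{2}\right)^{2}\right) - 176\right)^{2} = \left(\left(-9 + \left(\frac{16}{9}\right)^{2}\right) - 176\right)^{2} = \left(\left(-9 + \frac{256}{81}\right) - 176\right)^{2} = \left(- \frac{473}{81} - 176\right)^{2} = \left(- \frac{14729}{81}\right)^{2} = \frac{216943441}{6561}$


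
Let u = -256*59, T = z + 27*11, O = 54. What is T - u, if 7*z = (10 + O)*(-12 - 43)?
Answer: 104287/7 ≈ 14898.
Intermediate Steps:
z = -3520/7 (z = ((10 + 54)*(-12 - 43))/7 = (64*(-55))/7 = (⅐)*(-3520) = -3520/7 ≈ -502.86)
T = -1441/7 (T = -3520/7 + 27*11 = -3520/7 + 297 = -1441/7 ≈ -205.86)
u = -15104
T - u = -1441/7 - 1*(-15104) = -1441/7 + 15104 = 104287/7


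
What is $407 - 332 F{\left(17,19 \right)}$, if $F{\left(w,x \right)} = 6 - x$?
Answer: $4723$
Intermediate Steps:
$407 - 332 F{\left(17,19 \right)} = 407 - 332 \left(6 - 19\right) = 407 - -4316 = 407 + 4316 = 4723$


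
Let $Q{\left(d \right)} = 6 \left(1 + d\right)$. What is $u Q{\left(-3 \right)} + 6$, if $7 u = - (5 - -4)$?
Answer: $\frac{150}{7} \approx 21.429$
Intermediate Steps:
$Q{\left(d \right)} = 6 + 6 d$
$u = - \frac{9}{7}$ ($u = \frac{\left(-1\right) \left(5 - -4\right)}{7} = \frac{\left(-1\right) \left(5 + 4\right)}{7} = \frac{\left(-1\right) 9}{7} = \frac{1}{7} \left(-9\right) = - \frac{9}{7} \approx -1.2857$)
$u Q{\left(-3 \right)} + 6 = - \frac{9 \left(6 + 6 \left(-3\right)\right)}{7} + 6 = - \frac{9 \left(6 - 18\right)}{7} + 6 = \left(- \frac{9}{7}\right) \left(-12\right) + 6 = \frac{108}{7} + 6 = \frac{150}{7}$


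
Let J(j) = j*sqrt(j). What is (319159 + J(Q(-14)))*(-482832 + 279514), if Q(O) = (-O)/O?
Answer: -64890769562 + 203318*I ≈ -6.4891e+10 + 2.0332e+5*I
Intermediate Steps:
Q(O) = -1
J(j) = j**(3/2)
(319159 + J(Q(-14)))*(-482832 + 279514) = (319159 + (-1)**(3/2))*(-482832 + 279514) = (319159 - I)*(-203318) = -64890769562 + 203318*I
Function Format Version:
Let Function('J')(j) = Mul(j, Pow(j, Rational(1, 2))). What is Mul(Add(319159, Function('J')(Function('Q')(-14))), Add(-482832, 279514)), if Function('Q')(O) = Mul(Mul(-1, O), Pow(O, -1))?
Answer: Add(-64890769562, Mul(203318, I)) ≈ Add(-6.4891e+10, Mul(2.0332e+5, I))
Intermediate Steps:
Function('Q')(O) = -1
Function('J')(j) = Pow(j, Rational(3, 2))
Mul(Add(319159, Function('J')(Function('Q')(-14))), Add(-482832, 279514)) = Mul(Add(319159, Pow(-1, Rational(3, 2))), Add(-482832, 279514)) = Mul(Add(319159, Mul(-1, I)), -203318) = Add(-64890769562, Mul(203318, I))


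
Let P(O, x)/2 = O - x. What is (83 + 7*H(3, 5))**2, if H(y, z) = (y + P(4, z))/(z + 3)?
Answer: 450241/64 ≈ 7035.0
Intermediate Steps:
P(O, x) = -2*x + 2*O (P(O, x) = 2*(O - x) = -2*x + 2*O)
H(y, z) = (8 + y - 2*z)/(3 + z) (H(y, z) = (y + (-2*z + 2*4))/(z + 3) = (y + (-2*z + 8))/(3 + z) = (y + (8 - 2*z))/(3 + z) = (8 + y - 2*z)/(3 + z))
(83 + 7*H(3, 5))**2 = (83 + 7*((8 + 3 - 2*5)/(3 + 5)))**2 = (83 + 7*((8 + 3 - 10)/8))**2 = (83 + 7*((1/8)*1))**2 = (83 + 7*(1/8))**2 = (83 + 7/8)**2 = (671/8)**2 = 450241/64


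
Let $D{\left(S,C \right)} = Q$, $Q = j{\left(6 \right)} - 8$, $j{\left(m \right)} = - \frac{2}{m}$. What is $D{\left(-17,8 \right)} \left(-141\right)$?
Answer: $1175$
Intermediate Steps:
$Q = - \frac{25}{3}$ ($Q = - \frac{2}{6} - 8 = \left(-2\right) \frac{1}{6} - 8 = - \frac{1}{3} - 8 = - \frac{25}{3} \approx -8.3333$)
$D{\left(S,C \right)} = - \frac{25}{3}$
$D{\left(-17,8 \right)} \left(-141\right) = \left(- \frac{25}{3}\right) \left(-141\right) = 1175$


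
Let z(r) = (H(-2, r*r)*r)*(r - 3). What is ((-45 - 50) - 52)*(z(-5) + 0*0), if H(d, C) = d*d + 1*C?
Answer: -170520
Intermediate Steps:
H(d, C) = C + d**2 (H(d, C) = d**2 + C = C + d**2)
z(r) = r*(-3 + r)*(4 + r**2) (z(r) = ((r*r + (-2)**2)*r)*(r - 3) = ((r**2 + 4)*r)*(-3 + r) = ((4 + r**2)*r)*(-3 + r) = (r*(4 + r**2))*(-3 + r) = r*(-3 + r)*(4 + r**2))
((-45 - 50) - 52)*(z(-5) + 0*0) = ((-45 - 50) - 52)*(-5*(-3 - 5)*(4 + (-5)**2) + 0*0) = (-95 - 52)*(-5*(-8)*(4 + 25) + 0) = -147*(-5*(-8)*29 + 0) = -147*(1160 + 0) = -147*1160 = -170520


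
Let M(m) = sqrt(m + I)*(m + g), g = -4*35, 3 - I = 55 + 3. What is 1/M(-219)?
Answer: I*sqrt(274)/98366 ≈ 0.00016828*I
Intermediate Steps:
I = -55 (I = 3 - (55 + 3) = 3 - 1*58 = 3 - 58 = -55)
g = -140
M(m) = sqrt(-55 + m)*(-140 + m) (M(m) = sqrt(m - 55)*(m - 140) = sqrt(-55 + m)*(-140 + m))
1/M(-219) = 1/(sqrt(-55 - 219)*(-140 - 219)) = 1/(sqrt(-274)*(-359)) = 1/((I*sqrt(274))*(-359)) = 1/(-359*I*sqrt(274)) = I*sqrt(274)/98366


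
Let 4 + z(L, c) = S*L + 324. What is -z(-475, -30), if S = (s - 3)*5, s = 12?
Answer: 21055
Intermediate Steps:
S = 45 (S = (12 - 3)*5 = 9*5 = 45)
z(L, c) = 320 + 45*L (z(L, c) = -4 + (45*L + 324) = -4 + (324 + 45*L) = 320 + 45*L)
-z(-475, -30) = -(320 + 45*(-475)) = -(320 - 21375) = -1*(-21055) = 21055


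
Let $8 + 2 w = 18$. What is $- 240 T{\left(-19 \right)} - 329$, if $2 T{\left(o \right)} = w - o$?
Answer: $-3209$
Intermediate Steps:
$w = 5$ ($w = -4 + \frac{1}{2} \cdot 18 = -4 + 9 = 5$)
$T{\left(o \right)} = \frac{5}{2} - \frac{o}{2}$ ($T{\left(o \right)} = \frac{5 - o}{2} = \frac{5}{2} - \frac{o}{2}$)
$- 240 T{\left(-19 \right)} - 329 = - 240 \left(\frac{5}{2} - - \frac{19}{2}\right) - 329 = - 240 \left(\frac{5}{2} + \frac{19}{2}\right) - 329 = \left(-240\right) 12 - 329 = -2880 - 329 = -3209$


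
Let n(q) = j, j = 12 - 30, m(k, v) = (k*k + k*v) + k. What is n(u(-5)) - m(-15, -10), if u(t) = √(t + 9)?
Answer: -378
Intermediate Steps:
m(k, v) = k + k² + k*v (m(k, v) = (k² + k*v) + k = k + k² + k*v)
u(t) = √(9 + t)
j = -18
n(q) = -18
n(u(-5)) - m(-15, -10) = -18 - (-15)*(1 - 15 - 10) = -18 - (-15)*(-24) = -18 - 1*360 = -18 - 360 = -378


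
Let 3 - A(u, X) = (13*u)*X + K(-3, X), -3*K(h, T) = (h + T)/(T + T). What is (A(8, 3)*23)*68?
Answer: -483276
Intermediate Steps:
K(h, T) = -(T + h)/(6*T) (K(h, T) = -(h + T)/(3*(T + T)) = -(T + h)/(3*(2*T)) = -(T + h)*1/(2*T)/3 = -(T + h)/(6*T))
A(u, X) = 3 - 13*X*u - (3 - X)/(6*X) (A(u, X) = 3 - ((13*u)*X + (-X - 1*(-3))/(6*X)) = 3 - (13*X*u + (-X + 3)/(6*X)) = 3 - (13*X*u + (3 - X)/(6*X)) = 3 + (-13*X*u - (3 - X)/(6*X)) = 3 - 13*X*u - (3 - X)/(6*X))
(A(8, 3)*23)*68 = ((19/6 - 1/2/3 - 13*3*8)*23)*68 = ((19/6 - 1/2*1/3 - 312)*23)*68 = ((19/6 - 1/6 - 312)*23)*68 = -309*23*68 = -7107*68 = -483276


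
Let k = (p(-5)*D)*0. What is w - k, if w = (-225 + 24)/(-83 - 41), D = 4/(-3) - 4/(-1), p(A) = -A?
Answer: 201/124 ≈ 1.6210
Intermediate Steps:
D = 8/3 (D = 4*(-⅓) - 4*(-1) = -4/3 + 4 = 8/3 ≈ 2.6667)
w = 201/124 (w = -201/(-124) = -201*(-1/124) = 201/124 ≈ 1.6210)
k = 0 (k = (-1*(-5)*(8/3))*0 = (5*(8/3))*0 = (40/3)*0 = 0)
w - k = 201/124 - 1*0 = 201/124 + 0 = 201/124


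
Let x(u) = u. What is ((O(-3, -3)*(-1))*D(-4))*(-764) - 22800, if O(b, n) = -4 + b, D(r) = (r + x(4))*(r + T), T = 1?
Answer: -22800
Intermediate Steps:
D(r) = (1 + r)*(4 + r) (D(r) = (r + 4)*(r + 1) = (4 + r)*(1 + r) = (1 + r)*(4 + r))
((O(-3, -3)*(-1))*D(-4))*(-764) - 22800 = (((-4 - 3)*(-1))*(4 + (-4)² + 5*(-4)))*(-764) - 22800 = ((-7*(-1))*(4 + 16 - 20))*(-764) - 22800 = (7*0)*(-764) - 22800 = 0*(-764) - 22800 = 0 - 22800 = -22800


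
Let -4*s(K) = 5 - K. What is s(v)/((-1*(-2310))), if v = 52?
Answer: 47/9240 ≈ 0.0050866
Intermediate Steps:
s(K) = -5/4 + K/4 (s(K) = -(5 - K)/4 = -5/4 + K/4)
s(v)/((-1*(-2310))) = (-5/4 + (1/4)*52)/((-1*(-2310))) = (-5/4 + 13)/2310 = (47/4)*(1/2310) = 47/9240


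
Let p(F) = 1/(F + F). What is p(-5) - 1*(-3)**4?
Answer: -811/10 ≈ -81.100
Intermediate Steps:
p(F) = 1/(2*F)
p(-5) - 1*(-3)**4 = (1/2)/(-5) - 1*(-3)**4 = (1/2)*(-1/5) - 1*81 = -1/10 - 81 = -811/10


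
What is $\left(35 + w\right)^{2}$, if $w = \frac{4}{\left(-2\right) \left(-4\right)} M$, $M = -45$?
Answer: $\frac{625}{4} \approx 156.25$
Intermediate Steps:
$w = - \frac{45}{2}$ ($w = \frac{4}{\left(-2\right) \left(-4\right)} \left(-45\right) = \frac{4}{8} \left(-45\right) = 4 \cdot \frac{1}{8} \left(-45\right) = \frac{1}{2} \left(-45\right) = - \frac{45}{2} \approx -22.5$)
$\left(35 + w\right)^{2} = \left(35 - \frac{45}{2}\right)^{2} = \left(\frac{25}{2}\right)^{2} = \frac{625}{4}$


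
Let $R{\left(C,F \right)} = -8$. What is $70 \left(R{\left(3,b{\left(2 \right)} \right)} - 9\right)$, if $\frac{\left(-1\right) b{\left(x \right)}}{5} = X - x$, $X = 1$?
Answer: $-1190$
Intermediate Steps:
$b{\left(x \right)} = -5 + 5 x$ ($b{\left(x \right)} = - 5 \left(1 - x\right) = -5 + 5 x$)
$70 \left(R{\left(3,b{\left(2 \right)} \right)} - 9\right) = 70 \left(-8 - 9\right) = 70 \left(-17\right) = -1190$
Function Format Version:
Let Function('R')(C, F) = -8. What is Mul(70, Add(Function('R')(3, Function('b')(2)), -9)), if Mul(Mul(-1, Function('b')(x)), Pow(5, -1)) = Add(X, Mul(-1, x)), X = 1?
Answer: -1190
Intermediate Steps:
Function('b')(x) = Add(-5, Mul(5, x)) (Function('b')(x) = Mul(-5, Add(1, Mul(-1, x))) = Add(-5, Mul(5, x)))
Mul(70, Add(Function('R')(3, Function('b')(2)), -9)) = Mul(70, Add(-8, -9)) = Mul(70, -17) = -1190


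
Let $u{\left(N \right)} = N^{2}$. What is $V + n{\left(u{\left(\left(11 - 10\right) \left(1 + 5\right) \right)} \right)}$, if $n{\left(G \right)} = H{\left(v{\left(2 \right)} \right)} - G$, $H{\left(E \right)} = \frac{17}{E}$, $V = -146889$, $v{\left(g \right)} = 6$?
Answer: $- \frac{881533}{6} \approx -1.4692 \cdot 10^{5}$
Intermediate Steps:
$n{\left(G \right)} = \frac{17}{6} - G$
$V + n{\left(u{\left(\left(11 - 10\right) \left(1 + 5\right) \right)} \right)} = -146889 + \left(\frac{17}{6} - \left(\left(11 - 10\right) \left(1 + 5\right)\right)^{2}\right) = -146889 + \left(\frac{17}{6} - \left(1 \cdot 6\right)^{2}\right) = -146889 + \left(\frac{17}{6} - 6^{2}\right) = -146889 + \left(\frac{17}{6} - 36\right) = -146889 - \frac{199}{6} = - \frac{881533}{6}$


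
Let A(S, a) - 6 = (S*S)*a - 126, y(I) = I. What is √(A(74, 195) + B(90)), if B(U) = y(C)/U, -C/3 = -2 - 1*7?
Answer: √106770030/10 ≈ 1033.3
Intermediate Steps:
C = 27 (C = -3*(-2 - 1*7) = -3*(-2 - 7) = -3*(-9) = 27)
B(U) = 27/U
A(S, a) = -120 + a*S² (A(S, a) = 6 + ((S*S)*a - 126) = 6 + (S²*a - 126) = 6 + (a*S² - 126) = 6 + (-126 + a*S²) = -120 + a*S²)
√(A(74, 195) + B(90)) = √((-120 + 195*74²) + 27/90) = √((-120 + 195*5476) + 27*(1/90)) = √((-120 + 1067820) + 3/10) = √(1067700 + 3/10) = √(10677003/10) = √106770030/10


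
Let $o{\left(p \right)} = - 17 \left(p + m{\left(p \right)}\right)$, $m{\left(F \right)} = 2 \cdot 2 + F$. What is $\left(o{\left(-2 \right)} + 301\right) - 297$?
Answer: $4$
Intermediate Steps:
$m{\left(F \right)} = 4 + F$
$o{\left(p \right)} = -68 - 34 p$ ($o{\left(p \right)} = - 17 \left(p + \left(4 + p\right)\right) = - 17 \left(4 + 2 p\right) = -68 - 34 p$)
$\left(o{\left(-2 \right)} + 301\right) - 297 = \left(\left(-68 - -68\right) + 301\right) - 297 = \left(\left(-68 + 68\right) + 301\right) - 297 = \left(0 + 301\right) - 297 = 301 - 297 = 4$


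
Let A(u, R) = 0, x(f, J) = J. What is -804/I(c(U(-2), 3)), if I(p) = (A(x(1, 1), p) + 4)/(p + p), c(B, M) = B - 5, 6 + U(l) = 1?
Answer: 4020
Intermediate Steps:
U(l) = -5 (U(l) = -6 + 1 = -5)
c(B, M) = -5 + B
I(p) = 2/p (I(p) = (0 + 4)/(p + p) = 4/((2*p)) = 4*(1/(2*p)) = 2/p)
-804/I(c(U(-2), 3)) = -804/(2/(-5 - 5)) = -804/(2/(-10)) = -804/(2*(-⅒)) = -804/(-⅕) = -804*(-5) = 4020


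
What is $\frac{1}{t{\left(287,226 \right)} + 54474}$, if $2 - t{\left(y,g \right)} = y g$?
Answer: $- \frac{1}{10386} \approx -9.6284 \cdot 10^{-5}$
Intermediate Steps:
$t{\left(y,g \right)} = 2 - g y$ ($t{\left(y,g \right)} = 2 - y g = 2 - g y$)
$\frac{1}{t{\left(287,226 \right)} + 54474} = \frac{1}{\left(2 - 226 \cdot 287\right) + 54474} = \frac{1}{\left(2 - 64862\right) + 54474} = \frac{1}{-64860 + 54474} = \frac{1}{-10386} = - \frac{1}{10386}$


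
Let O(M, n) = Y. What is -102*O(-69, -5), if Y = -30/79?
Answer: 3060/79 ≈ 38.734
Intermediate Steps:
Y = -30/79 (Y = -30*1/79 = -30/79 ≈ -0.37975)
O(M, n) = -30/79
-102*O(-69, -5) = -102*(-30/79) = 3060/79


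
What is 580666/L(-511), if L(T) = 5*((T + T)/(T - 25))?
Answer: 155618488/2555 ≈ 60907.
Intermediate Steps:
L(T) = 10*T/(-25 + T) (L(T) = 5*((2*T)/(-25 + T)) = 5*(2*T/(-25 + T)) = 10*T/(-25 + T))
580666/L(-511) = 580666/((10*(-511)/(-25 - 511))) = 580666/((10*(-511)/(-536))) = 580666/((10*(-511)*(-1/536))) = 580666/(2555/268) = 580666*(268/2555) = 155618488/2555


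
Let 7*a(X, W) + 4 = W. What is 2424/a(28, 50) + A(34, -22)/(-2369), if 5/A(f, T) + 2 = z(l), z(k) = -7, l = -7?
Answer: 7864673/21321 ≈ 368.87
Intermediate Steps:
A(f, T) = -5/9 (A(f, T) = 5/(-2 - 7) = 5/(-9) = 5*(-1/9) = -5/9)
a(X, W) = -4/7 + W/7
2424/a(28, 50) + A(34, -22)/(-2369) = 2424/(-4/7 + (1/7)*50) - 5/9/(-2369) = 2424/(-4/7 + 50/7) - 5/9*(-1/2369) = 2424/(46/7) + 5/21321 = 2424*(7/46) + 5/21321 = 8484/23 + 5/21321 = 7864673/21321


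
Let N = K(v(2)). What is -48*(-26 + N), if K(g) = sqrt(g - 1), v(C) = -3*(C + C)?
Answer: 1248 - 48*I*sqrt(13) ≈ 1248.0 - 173.07*I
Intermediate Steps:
v(C) = -6*C
K(g) = sqrt(-1 + g)
N = I*sqrt(13) (N = sqrt(-1 - 6*2) = sqrt(-1 - 12) = sqrt(-13) = I*sqrt(13) ≈ 3.6056*I)
-48*(-26 + N) = -48*(-26 + I*sqrt(13)) = 1248 - 48*I*sqrt(13)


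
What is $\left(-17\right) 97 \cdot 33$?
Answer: $-54417$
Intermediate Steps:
$\left(-17\right) 97 \cdot 33 = \left(-1649\right) 33 = -54417$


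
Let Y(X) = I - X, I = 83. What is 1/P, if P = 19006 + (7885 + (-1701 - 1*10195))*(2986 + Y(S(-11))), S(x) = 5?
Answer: -1/12270698 ≈ -8.1495e-8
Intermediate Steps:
Y(X) = 83 - X
P = -12270698 (P = 19006 + (7885 + (-1701 - 1*10195))*(2986 + (83 - 1*5)) = 19006 + (7885 + (-1701 - 10195))*(2986 + (83 - 5)) = 19006 + (7885 - 11896)*(2986 + 78) = 19006 - 4011*3064 = 19006 - 12289704 = -12270698)
1/P = 1/(-12270698) = -1/12270698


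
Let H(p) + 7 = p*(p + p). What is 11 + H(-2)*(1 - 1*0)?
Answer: 12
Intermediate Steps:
H(p) = -7 + 2*p**2 (H(p) = -7 + p*(p + p) = -7 + p*(2*p) = -7 + 2*p**2)
11 + H(-2)*(1 - 1*0) = 11 + (-7 + 2*(-2)**2)*(1 - 1*0) = 11 + (-7 + 2*4)*(1 + 0) = 11 + (-7 + 8)*1 = 11 + 1*1 = 11 + 1 = 12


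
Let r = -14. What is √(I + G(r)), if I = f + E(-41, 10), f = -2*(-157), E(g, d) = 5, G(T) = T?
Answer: √305 ≈ 17.464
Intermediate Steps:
f = 314
I = 319 (I = 314 + 5 = 319)
√(I + G(r)) = √(319 - 14) = √305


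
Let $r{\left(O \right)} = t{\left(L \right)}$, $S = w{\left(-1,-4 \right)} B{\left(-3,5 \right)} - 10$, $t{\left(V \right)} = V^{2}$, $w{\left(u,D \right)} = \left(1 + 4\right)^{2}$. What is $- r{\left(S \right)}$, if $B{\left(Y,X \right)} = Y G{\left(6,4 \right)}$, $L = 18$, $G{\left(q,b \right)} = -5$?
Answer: $-324$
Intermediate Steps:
$w{\left(u,D \right)} = 25$ ($w{\left(u,D \right)} = 5^{2} = 25$)
$B{\left(Y,X \right)} = - 5 Y$ ($B{\left(Y,X \right)} = Y \left(-5\right) = - 5 Y$)
$S = 365$ ($S = 25 \left(\left(-5\right) \left(-3\right)\right) - 10 = 25 \cdot 15 - 10 = 375 - 10 = 365$)
$r{\left(O \right)} = 324$ ($r{\left(O \right)} = 18^{2} = 324$)
$- r{\left(S \right)} = \left(-1\right) 324 = -324$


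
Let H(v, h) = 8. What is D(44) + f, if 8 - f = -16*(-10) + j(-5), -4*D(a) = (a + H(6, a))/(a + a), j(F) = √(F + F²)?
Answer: -13389/88 - 2*√5 ≈ -156.62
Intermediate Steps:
D(a) = -(8 + a)/(8*a) (D(a) = -(a + 8)/(4*(a + a)) = -(8 + a)/(4*(2*a)) = -(8 + a)*1/(2*a)/4 = -(8 + a)/(8*a))
f = -152 - 2*√5 (f = 8 - (-16*(-10) + √(-5*(1 - 5))) = 8 - (160 + √(-5*(-4))) = 8 - (160 + √20) = 8 - (160 + 2*√5) = 8 + (-160 - 2*√5) = -152 - 2*√5 ≈ -156.47)
D(44) + f = (⅛)*(-8 - 1*44)/44 + (-152 - 2*√5) = (⅛)*(1/44)*(-8 - 44) + (-152 - 2*√5) = (⅛)*(1/44)*(-52) + (-152 - 2*√5) = -13/88 + (-152 - 2*√5) = -13389/88 - 2*√5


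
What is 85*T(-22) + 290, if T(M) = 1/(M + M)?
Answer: 12675/44 ≈ 288.07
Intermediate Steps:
T(M) = 1/(2*M)
85*T(-22) + 290 = 85*((½)/(-22)) + 290 = 85*((½)*(-1/22)) + 290 = 85*(-1/44) + 290 = -85/44 + 290 = 12675/44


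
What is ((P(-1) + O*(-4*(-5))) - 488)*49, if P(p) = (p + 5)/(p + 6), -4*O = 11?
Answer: -132839/5 ≈ -26568.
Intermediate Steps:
O = -11/4 (O = -¼*11 = -11/4 ≈ -2.7500)
P(p) = (5 + p)/(6 + p)
((P(-1) + O*(-4*(-5))) - 488)*49 = (((5 - 1)/(6 - 1) - (-11)*(-5)) - 488)*49 = ((4/5 - 11/4*20) - 488)*49 = (((⅕)*4 - 55) - 488)*49 = ((⅘ - 55) - 488)*49 = (-271/5 - 488)*49 = -2711/5*49 = -132839/5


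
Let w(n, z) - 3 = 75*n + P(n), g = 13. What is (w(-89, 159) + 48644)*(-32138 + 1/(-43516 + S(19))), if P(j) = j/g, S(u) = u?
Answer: -254207914939363/188487 ≈ -1.3487e+9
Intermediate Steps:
P(j) = j/13
w(n, z) = 3 + 976*n/13 (w(n, z) = 3 + (75*n + n/13) = 3 + 976*n/13)
(w(-89, 159) + 48644)*(-32138 + 1/(-43516 + S(19))) = ((3 + (976/13)*(-89)) + 48644)*(-32138 + 1/(-43516 + 19)) = ((3 - 86864/13) + 48644)*(-32138 + 1/(-43497)) = (-86825/13 + 48644)*(-32138 - 1/43497) = (545547/13)*(-1397906587/43497) = -254207914939363/188487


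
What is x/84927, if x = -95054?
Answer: -95054/84927 ≈ -1.1192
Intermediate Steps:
x/84927 = -95054/84927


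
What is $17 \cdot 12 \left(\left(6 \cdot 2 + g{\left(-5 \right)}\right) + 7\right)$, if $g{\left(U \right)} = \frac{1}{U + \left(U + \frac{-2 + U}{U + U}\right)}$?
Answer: $\frac{119476}{31} \approx 3854.1$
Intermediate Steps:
$g{\left(U \right)} = \frac{1}{2 U + \frac{-2 + U}{2 U}}$ ($g{\left(U \right)} = \frac{1}{U + \left(U + \frac{-2 + U}{2 U}\right)} = \frac{1}{2 U + \frac{-2 + U}{2 U}}$)
$17 \cdot 12 \left(\left(6 \cdot 2 + g{\left(-5 \right)}\right) + 7\right) = 17 \cdot 12 \left(\left(6 \cdot 2 + 2 \left(-5\right) \frac{1}{-2 - 5 + 4 \left(-5\right)^{2}}\right) + 7\right) = 17 \cdot 12 \left(\left(12 + 2 \left(-5\right) \frac{1}{-2 - 5 + 4 \cdot 25}\right) + 7\right) = 17 \cdot 12 \left(\left(12 + 2 \left(-5\right) \frac{1}{-2 - 5 + 100}\right) + 7\right) = 17 \cdot 12 \left(\left(12 + 2 \left(-5\right) \frac{1}{93}\right) + 7\right) = 17 \cdot 12 \left(\left(12 - \frac{10}{93}\right) + 7\right) = 17 \cdot 12 \left(\frac{1106}{93} + 7\right) = 17 \cdot 12 \cdot \frac{1757}{93} = 17 \cdot \frac{7028}{31} = \frac{119476}{31}$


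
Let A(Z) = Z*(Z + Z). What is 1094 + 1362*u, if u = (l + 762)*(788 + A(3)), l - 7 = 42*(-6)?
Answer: 567549218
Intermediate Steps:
A(Z) = 2*Z² (A(Z) = Z*(2*Z) = 2*Z²)
l = -245 (l = 7 + 42*(-6) = 7 - 252 = -245)
u = 416702 (u = (-245 + 762)*(788 + 2*3²) = 517*(788 + 2*9) = 517*(788 + 18) = 517*806 = 416702)
1094 + 1362*u = 1094 + 1362*416702 = 1094 + 567548124 = 567549218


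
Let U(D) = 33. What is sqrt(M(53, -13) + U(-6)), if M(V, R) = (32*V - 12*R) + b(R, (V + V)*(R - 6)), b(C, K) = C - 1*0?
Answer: 12*sqrt(13) ≈ 43.267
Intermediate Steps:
b(C, K) = C (b(C, K) = C + 0 = C)
M(V, R) = -11*R + 32*V (M(V, R) = (32*V - 12*R) + R = (-12*R + 32*V) + R = -11*R + 32*V)
sqrt(M(53, -13) + U(-6)) = sqrt((-11*(-13) + 32*53) + 33) = sqrt((143 + 1696) + 33) = sqrt(1839 + 33) = sqrt(1872) = 12*sqrt(13)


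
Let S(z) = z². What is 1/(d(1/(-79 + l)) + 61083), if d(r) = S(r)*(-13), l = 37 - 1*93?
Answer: 18225/1113237662 ≈ 1.6371e-5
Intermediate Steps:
l = -56 (l = 37 - 93 = -56)
d(r) = -13*r² (d(r) = r²*(-13) = -13*r²)
1/(d(1/(-79 + l)) + 61083) = 1/(-13/(-79 - 56)² + 61083) = 1/(-13*(1/(-135))² + 61083) = 1/(-13*(-1/135)² + 61083) = 1/(-13*1/18225 + 61083) = 1/(-13/18225 + 61083) = 1/(1113237662/18225) = 18225/1113237662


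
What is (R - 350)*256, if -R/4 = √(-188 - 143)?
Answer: -89600 - 1024*I*√331 ≈ -89600.0 - 18630.0*I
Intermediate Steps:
R = -4*I*√331 (R = -4*√(-188 - 143) = -4*I*√331 ≈ -72.774*I)
(R - 350)*256 = (-4*I*√331 - 350)*256 = (-350 - 4*I*√331)*256 = -89600 - 1024*I*√331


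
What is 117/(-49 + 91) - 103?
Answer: -1403/14 ≈ -100.21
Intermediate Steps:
117/(-49 + 91) - 103 = 117/42 - 103 = 117*(1/42) - 103 = 39/14 - 103 = -1403/14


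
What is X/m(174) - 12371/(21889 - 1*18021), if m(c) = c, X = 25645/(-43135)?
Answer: -9294961165/2903123532 ≈ -3.2017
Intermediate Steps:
X = -5129/8627 (X = 25645*(-1/43135) = -5129/8627 ≈ -0.59453)
X/m(174) - 12371/(21889 - 1*18021) = -5129/8627/174 - 12371/(21889 - 1*18021) = -5129/8627*1/174 - 12371/(21889 - 18021) = -5129/1501098 - 12371/3868 = -9294961165/2903123532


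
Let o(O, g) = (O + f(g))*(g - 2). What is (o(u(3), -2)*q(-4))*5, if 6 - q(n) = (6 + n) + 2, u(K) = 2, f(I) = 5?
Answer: -280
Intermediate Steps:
o(O, g) = (-2 + g)*(5 + O) (o(O, g) = (O + 5)*(g - 2) = (5 + O)*(-2 + g) = (-2 + g)*(5 + O))
q(n) = -2 - n (q(n) = 6 - ((6 + n) + 2) = 6 - (8 + n) = 6 + (-8 - n) = -2 - n)
(o(u(3), -2)*q(-4))*5 = ((-10 - 2*2 + 5*(-2) + 2*(-2))*(-2 - 1*(-4)))*5 = ((-10 - 4 - 10 - 4)*(-2 + 4))*5 = -28*2*5 = -56*5 = -280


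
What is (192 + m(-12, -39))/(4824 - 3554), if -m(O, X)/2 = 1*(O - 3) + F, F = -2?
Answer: 113/635 ≈ 0.17795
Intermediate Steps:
m(O, X) = 10 - 2*O (m(O, X) = -2*(1*(O - 3) - 2) = -2*(1*(-3 + O) - 2) = -2*((-3 + O) - 2) = -2*(-5 + O) = 10 - 2*O)
(192 + m(-12, -39))/(4824 - 3554) = (192 + (10 - 2*(-12)))/(4824 - 3554) = (192 + (10 + 24))/1270 = (192 + 34)*(1/1270) = 226*(1/1270) = 113/635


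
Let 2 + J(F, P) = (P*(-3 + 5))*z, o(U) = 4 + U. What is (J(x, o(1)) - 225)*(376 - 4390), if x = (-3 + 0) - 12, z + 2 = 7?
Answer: 710478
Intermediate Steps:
z = 5 (z = -2 + 7 = 5)
x = -15 (x = -3 - 12 = -15)
J(F, P) = -2 + 10*P (J(F, P) = -2 + (P*(-3 + 5))*5 = -2 + (P*2)*5 = -2 + (2*P)*5 = -2 + 10*P)
(J(x, o(1)) - 225)*(376 - 4390) = ((-2 + 10*(4 + 1)) - 225)*(376 - 4390) = ((-2 + 10*5) - 225)*(-4014) = ((-2 + 50) - 225)*(-4014) = (48 - 225)*(-4014) = -177*(-4014) = 710478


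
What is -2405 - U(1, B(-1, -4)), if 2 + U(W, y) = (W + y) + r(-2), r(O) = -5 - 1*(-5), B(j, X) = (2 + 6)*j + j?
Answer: -2395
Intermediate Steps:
B(j, X) = 9*j (B(j, X) = 8*j + j = 9*j)
r(O) = 0 (r(O) = -5 + 5 = 0)
U(W, y) = -2 + W + y (U(W, y) = -2 + ((W + y) + 0) = -2 + (W + y) = -2 + W + y)
-2405 - U(1, B(-1, -4)) = -2405 - (-2 + 1 + 9*(-1)) = -2405 - (-2 + 1 - 9) = -2405 - 1*(-10) = -2405 + 10 = -2395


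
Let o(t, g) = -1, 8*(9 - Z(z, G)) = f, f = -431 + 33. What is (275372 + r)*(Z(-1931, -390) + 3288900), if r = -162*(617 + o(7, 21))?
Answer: 577475377325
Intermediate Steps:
f = -398
Z(z, G) = 235/4 (Z(z, G) = 9 - 1/8*(-398) = 9 + 199/4 = 235/4)
r = -99792 (r = -162*(617 - 1) = -162*616 = -99792)
(275372 + r)*(Z(-1931, -390) + 3288900) = (275372 - 99792)*(235/4 + 3288900) = 175580*(13155835/4) = 577475377325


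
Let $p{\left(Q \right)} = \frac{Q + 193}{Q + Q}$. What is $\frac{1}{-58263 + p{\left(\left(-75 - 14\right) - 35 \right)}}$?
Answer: $- \frac{248}{14449293} \approx -1.7163 \cdot 10^{-5}$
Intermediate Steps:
$p{\left(Q \right)} = \frac{193 + Q}{2 Q}$
$\frac{1}{-58263 + p{\left(\left(-75 - 14\right) - 35 \right)}} = \frac{1}{-58263 + \frac{193 - 124}{2 \left(\left(-75 - 14\right) - 35\right)}} = \frac{1}{-58263 + \frac{193 - 124}{2 \left(-89 - 35\right)}} = \frac{1}{-58263 + \frac{193 - 124}{2 \left(-124\right)}} = \frac{1}{-58263 + \frac{1}{2} \left(- \frac{1}{124}\right) 69} = \frac{1}{-58263 - \frac{69}{248}} = \frac{1}{- \frac{14449293}{248}} = - \frac{248}{14449293}$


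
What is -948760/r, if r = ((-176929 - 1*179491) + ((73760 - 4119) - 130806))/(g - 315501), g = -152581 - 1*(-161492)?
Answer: -58176065680/83517 ≈ -6.9658e+5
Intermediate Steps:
g = 8911 (g = -152581 + 161492 = 8911)
r = 83517/61318 (r = ((-176929 - 1*179491) + ((73760 - 4119) - 130806))/(8911 - 315501) = ((-176929 - 179491) + (69641 - 130806))/(-306590) = (-356420 - 61165)*(-1/306590) = -417585*(-1/306590) = 83517/61318 ≈ 1.3620)
-948760/r = -948760/83517/61318 = -948760*61318/83517 = -58176065680/83517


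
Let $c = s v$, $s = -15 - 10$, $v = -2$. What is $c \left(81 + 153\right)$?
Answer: $11700$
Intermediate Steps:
$s = -25$ ($s = -15 - 10 = -25$)
$c = 50$ ($c = \left(-25\right) \left(-2\right) = 50$)
$c \left(81 + 153\right) = 50 \left(81 + 153\right) = 50 \cdot 234 = 11700$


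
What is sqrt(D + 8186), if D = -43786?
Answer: 20*I*sqrt(89) ≈ 188.68*I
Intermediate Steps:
sqrt(D + 8186) = sqrt(-43786 + 8186) = sqrt(-35600) = 20*I*sqrt(89)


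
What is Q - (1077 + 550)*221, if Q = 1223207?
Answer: 863640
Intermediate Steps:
Q - (1077 + 550)*221 = 1223207 - (1077 + 550)*221 = 1223207 - 1627*221 = 1223207 - 1*359567 = 1223207 - 359567 = 863640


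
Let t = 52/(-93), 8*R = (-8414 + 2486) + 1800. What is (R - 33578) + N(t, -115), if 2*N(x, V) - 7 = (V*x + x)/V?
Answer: -243067241/7130 ≈ -34091.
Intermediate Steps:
R = -516 (R = ((-8414 + 2486) + 1800)/8 = (-5928 + 1800)/8 = (⅛)*(-4128) = -516)
t = -52/93 (t = 52*(-1/93) = -52/93 ≈ -0.55914)
N(x, V) = 7/2 + (x + V*x)/(2*V) (N(x, V) = 7/2 + ((V*x + x)/V)/2 = 7/2 + ((x + V*x)/V)/2 = 7/2 + (x + V*x)/(2*V))
(R - 33578) + N(t, -115) = (-516 - 33578) + (½)*(-52/93 - 115*(7 - 52/93))/(-115) = -34094 + (½)*(-1/115)*(-52/93 - 115*599/93) = -34094 + (½)*(-1/115)*(-52/93 - 68885/93) = -34094 + (½)*(-1/115)*(-22979/31) = -34094 + 22979/7130 = -243067241/7130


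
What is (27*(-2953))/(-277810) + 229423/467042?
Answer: 25243432333/32437234505 ≈ 0.77822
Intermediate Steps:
(27*(-2953))/(-277810) + 229423/467042 = -79731*(-1/277810) + 229423*(1/467042) = 79731/277810 + 229423/467042 = 25243432333/32437234505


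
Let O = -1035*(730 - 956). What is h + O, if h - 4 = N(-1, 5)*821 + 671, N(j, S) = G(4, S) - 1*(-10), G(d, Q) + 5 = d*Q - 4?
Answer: 251826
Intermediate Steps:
G(d, Q) = -9 + Q*d (G(d, Q) = -5 + (d*Q - 4) = -5 + (Q*d - 4) = -5 + (-4 + Q*d) = -9 + Q*d)
N(j, S) = 1 + 4*S (N(j, S) = (-9 + S*4) - 1*(-10) = (-9 + 4*S) + 10 = 1 + 4*S)
h = 17916 (h = 4 + ((1 + 4*5)*821 + 671) = 4 + ((1 + 20)*821 + 671) = 4 + (21*821 + 671) = 4 + (17241 + 671) = 4 + 17912 = 17916)
O = 233910 (O = -1035*(-226) = 233910)
h + O = 17916 + 233910 = 251826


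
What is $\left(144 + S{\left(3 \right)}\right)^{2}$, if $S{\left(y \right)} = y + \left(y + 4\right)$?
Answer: $23716$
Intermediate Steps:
$S{\left(y \right)} = 4 + 2 y$ ($S{\left(y \right)} = y + \left(4 + y\right) = 4 + 2 y$)
$\left(144 + S{\left(3 \right)}\right)^{2} = \left(144 + \left(4 + 2 \cdot 3\right)\right)^{2} = \left(144 + \left(4 + 6\right)\right)^{2} = \left(144 + 10\right)^{2} = 154^{2} = 23716$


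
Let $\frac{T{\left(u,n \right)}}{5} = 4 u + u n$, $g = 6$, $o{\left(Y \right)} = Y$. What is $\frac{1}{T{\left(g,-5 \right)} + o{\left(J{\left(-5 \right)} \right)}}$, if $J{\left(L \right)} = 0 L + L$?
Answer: $- \frac{1}{35} \approx -0.028571$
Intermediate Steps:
$J{\left(L \right)} = L$ ($J{\left(L \right)} = 0 + L = L$)
$T{\left(u,n \right)} = 20 u + 5 n u$ ($T{\left(u,n \right)} = 5 \left(4 u + u n\right) = 5 \left(4 u + n u\right) = 20 u + 5 n u$)
$\frac{1}{T{\left(g,-5 \right)} + o{\left(J{\left(-5 \right)} \right)}} = \frac{1}{5 \cdot 6 \left(4 - 5\right) - 5} = \frac{1}{5 \cdot 6 \left(-1\right) - 5} = \frac{1}{-30 - 5} = \frac{1}{-35} = - \frac{1}{35}$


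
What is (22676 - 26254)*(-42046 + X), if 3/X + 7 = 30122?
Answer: 4530518296886/30115 ≈ 1.5044e+8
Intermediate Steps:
X = 3/30115 (X = 3/(-7 + 30122) = 3/30115 ≈ 9.9618e-5)
(22676 - 26254)*(-42046 + X) = (22676 - 26254)*(-42046 + 3/30115) = -3578*(-1266215287/30115) = 4530518296886/30115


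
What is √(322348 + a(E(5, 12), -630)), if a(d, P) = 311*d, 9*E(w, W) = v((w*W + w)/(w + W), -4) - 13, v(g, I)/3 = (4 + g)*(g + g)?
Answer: √853390291/51 ≈ 572.80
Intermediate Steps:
v(g, I) = 6*g*(4 + g) (v(g, I) = 3*((4 + g)*(g + g)) = 3*((4 + g)*(2*g)) = 3*(2*g*(4 + g)) = 6*g*(4 + g))
E(w, W) = -13/9 + 2*(4 + (w + W*w)/(W + w))*(w + W*w)/(3*(W + w)) (E(w, W) = (6*((w*W + w)/(w + W))*(4 + (w*W + w)/(w + W)) - 13)/9 = (6*((W*w + w)/(W + w))*(4 + (W*w + w)/(W + w)) - 13)/9 = (6*((w + W*w)/(W + w))*(4 + (w + W*w)/(W + w)) - 13)/9 = (6*(4 + (w + W*w)/(W + w))*(w + W*w)/(W + w) - 13)/9 = (-13 + 6*(4 + (w + W*w)/(W + w))*(w + W*w)/(W + w))/9 = -13/9 + 2*(4 + (w + W*w)/(W + w))*(w + W*w)/(3*(W + w)))
√(322348 + a(E(5, 12), -630)) = √(322348 + 311*((-13*(12 + 5)² + 6*5*(1 + 12)*(4*12 + 4*5 + 5*(1 + 12)))/(9*(12 + 5)²))) = √(322348 + 311*((⅑)*(-13*17² + 6*5*13*(48 + 20 + 5*13))/17²)) = √(322348 + 311*((⅑)*(1/289)*(-13*289 + 6*5*13*(48 + 20 + 65)))) = √(322348 + 311*((⅑)*(1/289)*(-3757 + 6*5*13*133))) = √(322348 + 311*((⅑)*(1/289)*(-3757 + 51870))) = √(322348 + 311*((⅑)*(1/289)*48113)) = √(322348 + 311*(48113/2601)) = √(322348 + 14963143/2601) = √(853390291/2601) = √853390291/51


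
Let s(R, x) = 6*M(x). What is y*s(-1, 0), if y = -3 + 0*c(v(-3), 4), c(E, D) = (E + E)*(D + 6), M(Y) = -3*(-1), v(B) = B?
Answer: -54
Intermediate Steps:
M(Y) = 3
c(E, D) = 2*E*(6 + D) (c(E, D) = (2*E)*(6 + D) = 2*E*(6 + D))
s(R, x) = 18 (s(R, x) = 6*3 = 18)
y = -3 (y = -3 + 0*(2*(-3)*(6 + 4)) = -3 + 0*(2*(-3)*10) = -3 + 0*(-60) = -3 + 0 = -3)
y*s(-1, 0) = -3*18 = -54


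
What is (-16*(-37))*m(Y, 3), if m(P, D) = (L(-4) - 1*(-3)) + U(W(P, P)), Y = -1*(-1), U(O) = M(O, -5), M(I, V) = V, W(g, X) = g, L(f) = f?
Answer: -3552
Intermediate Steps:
U(O) = -5
Y = 1
m(P, D) = -6 (m(P, D) = (-4 - 1*(-3)) - 5 = (-4 + 3) - 5 = -1 - 5 = -6)
(-16*(-37))*m(Y, 3) = -16*(-37)*(-6) = 592*(-6) = -3552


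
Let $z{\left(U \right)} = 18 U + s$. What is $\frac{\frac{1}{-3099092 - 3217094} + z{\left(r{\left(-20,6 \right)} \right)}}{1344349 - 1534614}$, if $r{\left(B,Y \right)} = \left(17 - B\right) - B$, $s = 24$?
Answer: $- \frac{6631995299}{1201749129290} \approx -0.0055186$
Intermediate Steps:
$r{\left(B,Y \right)} = 17 - 2 B$
$z{\left(U \right)} = 24 + 18 U$ ($z{\left(U \right)} = 18 U + 24 = 24 + 18 U$)
$\frac{\frac{1}{-3099092 - 3217094} + z{\left(r{\left(-20,6 \right)} \right)}}{1344349 - 1534614} = \frac{\frac{1}{-3099092 - 3217094} + \left(24 + 18 \left(17 - -40\right)\right)}{1344349 - 1534614} = \frac{\frac{1}{-6316186} + \left(24 + 18 \left(17 + 40\right)\right)}{-190265} = \left(- \frac{1}{6316186} + \left(24 + 18 \cdot 57\right)\right) \left(- \frac{1}{190265}\right) = \left(- \frac{1}{6316186} + \left(24 + 1026\right)\right) \left(- \frac{1}{190265}\right) = \left(- \frac{1}{6316186} + 1050\right) \left(- \frac{1}{190265}\right) = \frac{6631995299}{6316186} \left(- \frac{1}{190265}\right) = - \frac{6631995299}{1201749129290}$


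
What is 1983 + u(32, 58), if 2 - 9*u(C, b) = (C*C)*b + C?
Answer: -41575/9 ≈ -4619.4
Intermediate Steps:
u(C, b) = 2/9 - C/9 - b*C²/9 (u(C, b) = 2/9 - ((C*C)*b + C)/9 = 2/9 - (C²*b + C)/9 = 2/9 - (b*C² + C)/9 = 2/9 - (C + b*C²)/9 = 2/9 + (-C/9 - b*C²/9) = 2/9 - C/9 - b*C²/9)
1983 + u(32, 58) = 1983 + (2/9 - ⅑*32 - ⅑*58*32²) = 1983 + (2/9 - 32/9 - ⅑*58*1024) = 1983 + (2/9 - 32/9 - 59392/9) = 1983 - 59422/9 = -41575/9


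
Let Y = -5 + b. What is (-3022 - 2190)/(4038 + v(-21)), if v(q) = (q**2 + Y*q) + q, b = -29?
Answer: -1303/1293 ≈ -1.0077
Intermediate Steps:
Y = -34 (Y = -5 - 29 = -34)
v(q) = q**2 - 33*q (v(q) = (q**2 - 34*q) + q = q**2 - 33*q)
(-3022 - 2190)/(4038 + v(-21)) = (-3022 - 2190)/(4038 - 21*(-33 - 21)) = -5212/(4038 - 21*(-54)) = -5212/(4038 + 1134) = -5212/5172 = -5212*1/5172 = -1303/1293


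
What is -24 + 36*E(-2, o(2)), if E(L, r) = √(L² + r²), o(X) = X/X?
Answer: -24 + 36*√5 ≈ 56.498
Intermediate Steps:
o(X) = 1
-24 + 36*E(-2, o(2)) = -24 + 36*√((-2)² + 1²) = -24 + 36*√(4 + 1) = -24 + 36*√5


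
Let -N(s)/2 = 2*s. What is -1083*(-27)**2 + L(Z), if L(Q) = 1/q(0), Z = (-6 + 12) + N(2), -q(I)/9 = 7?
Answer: -49738942/63 ≈ -7.8951e+5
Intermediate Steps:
N(s) = -4*s
q(I) = -63 (q(I) = -9*7 = -63)
Z = -2 (Z = (-6 + 12) - 4*2 = 6 - 8 = -2)
L(Q) = -1/63 (L(Q) = 1/(-63) = -1/63)
-1083*(-27)**2 + L(Z) = -1083*(-27)**2 - 1/63 = -1083*729 - 1/63 = -789507 - 1/63 = -49738942/63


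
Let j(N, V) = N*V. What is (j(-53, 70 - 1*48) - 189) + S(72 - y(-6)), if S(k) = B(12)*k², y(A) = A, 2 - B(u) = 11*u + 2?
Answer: -804443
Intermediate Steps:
B(u) = -11*u (B(u) = 2 - (11*u + 2) = 2 - (2 + 11*u) = 2 + (-2 - 11*u) = -11*u)
S(k) = -132*k² (S(k) = (-11*12)*k² = -132*k²)
(j(-53, 70 - 1*48) - 189) + S(72 - y(-6)) = (-53*(70 - 1*48) - 189) - 132*(72 - 1*(-6))² = (-53*(70 - 48) - 189) - 132*(72 + 6)² = (-53*22 - 189) - 132*78² = (-1166 - 189) - 132*6084 = -1355 - 803088 = -804443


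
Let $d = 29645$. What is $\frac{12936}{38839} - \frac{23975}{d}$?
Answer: $- \frac{15647923}{32896633} \approx -0.47567$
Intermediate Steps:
$\frac{12936}{38839} - \frac{23975}{d} = \frac{12936}{38839} - \frac{23975}{29645} = 12936 \cdot \frac{1}{38839} - \frac{685}{847} = \frac{12936}{38839} - \frac{685}{847} = - \frac{15647923}{32896633}$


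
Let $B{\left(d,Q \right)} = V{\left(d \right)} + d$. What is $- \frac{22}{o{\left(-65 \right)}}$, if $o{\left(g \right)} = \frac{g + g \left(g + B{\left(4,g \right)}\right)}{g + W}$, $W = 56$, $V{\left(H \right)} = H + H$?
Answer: $\frac{99}{1690} \approx 0.05858$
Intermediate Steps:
$V{\left(H \right)} = 2 H$
$B{\left(d,Q \right)} = 3 d$ ($B{\left(d,Q \right)} = 2 d + d = 3 d$)
$o{\left(g \right)} = \frac{g + g \left(12 + g\right)}{56 + g}$ ($o{\left(g \right)} = \frac{g + g \left(g + 3 \cdot 4\right)}{g + 56} = \frac{g + g \left(g + 12\right)}{56 + g} = \frac{g + g \left(12 + g\right)}{56 + g}$)
$- \frac{22}{o{\left(-65 \right)}} = - \frac{22}{\left(-65\right) \frac{1}{56 - 65} \left(13 - 65\right)} = - \frac{22}{\left(-65\right) \frac{1}{-9} \left(-52\right)} = - \frac{22}{\left(-65\right) \left(- \frac{1}{9}\right) \left(-52\right)} = - \frac{22}{- \frac{3380}{9}} = \left(-22\right) \left(- \frac{9}{3380}\right) = \frac{99}{1690}$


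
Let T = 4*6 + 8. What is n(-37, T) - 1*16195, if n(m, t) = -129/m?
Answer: -599086/37 ≈ -16192.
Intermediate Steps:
T = 32 (T = 24 + 8 = 32)
n(-37, T) - 1*16195 = -129/(-37) - 1*16195 = -129*(-1/37) - 16195 = 129/37 - 16195 = -599086/37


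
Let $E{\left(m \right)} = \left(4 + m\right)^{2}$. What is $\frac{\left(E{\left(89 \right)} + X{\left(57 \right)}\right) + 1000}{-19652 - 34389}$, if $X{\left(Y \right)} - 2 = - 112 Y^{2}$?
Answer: $\frac{27249}{4157} \approx 6.555$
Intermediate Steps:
$X{\left(Y \right)} = 2 - 112 Y^{2}$
$\frac{\left(E{\left(89 \right)} + X{\left(57 \right)}\right) + 1000}{-19652 - 34389} = \frac{\left(\left(4 + 89\right)^{2} + \left(2 - 112 \cdot 57^{2}\right)\right) + 1000}{-19652 - 34389} = \frac{\left(93^{2} + \left(2 - 363888\right)\right) + 1000}{-54041} = \left(\left(8649 + \left(2 - 363888\right)\right) + 1000\right) \left(- \frac{1}{54041}\right) = \left(\left(8649 - 363886\right) + 1000\right) \left(- \frac{1}{54041}\right) = \left(-355237 + 1000\right) \left(- \frac{1}{54041}\right) = \left(-354237\right) \left(- \frac{1}{54041}\right) = \frac{27249}{4157}$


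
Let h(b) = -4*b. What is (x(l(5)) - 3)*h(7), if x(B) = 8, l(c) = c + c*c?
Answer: -140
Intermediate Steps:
l(c) = c + c²
(x(l(5)) - 3)*h(7) = (8 - 3)*(-4*7) = 5*(-28) = -140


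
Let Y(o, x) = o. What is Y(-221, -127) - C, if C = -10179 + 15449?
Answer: -5491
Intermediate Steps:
C = 5270
Y(-221, -127) - C = -221 - 1*5270 = -221 - 5270 = -5491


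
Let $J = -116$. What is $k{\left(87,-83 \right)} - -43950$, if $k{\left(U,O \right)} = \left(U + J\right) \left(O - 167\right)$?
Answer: $51200$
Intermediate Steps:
$k{\left(U,O \right)} = \left(-167 + O\right) \left(-116 + U\right)$ ($k{\left(U,O \right)} = \left(U - 116\right) \left(O - 167\right) = \left(-116 + U\right) \left(-167 + O\right) = \left(-167 + O\right) \left(-116 + U\right)$)
$k{\left(87,-83 \right)} - -43950 = \left(19372 - 14529 - -9628 - 7221\right) - -43950 = \left(19372 - 14529 + 9628 - 7221\right) + 43950 = 7250 + 43950 = 51200$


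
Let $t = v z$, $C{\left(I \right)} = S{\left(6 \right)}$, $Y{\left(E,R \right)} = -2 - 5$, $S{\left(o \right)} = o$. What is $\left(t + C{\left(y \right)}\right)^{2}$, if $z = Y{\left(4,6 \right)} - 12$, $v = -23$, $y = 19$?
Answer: $196249$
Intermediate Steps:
$Y{\left(E,R \right)} = -7$ ($Y{\left(E,R \right)} = -2 - 5 = -7$)
$z = -19$ ($z = -7 - 12 = -19$)
$C{\left(I \right)} = 6$
$t = 437$ ($t = \left(-23\right) \left(-19\right) = 437$)
$\left(t + C{\left(y \right)}\right)^{2} = \left(437 + 6\right)^{2} = 443^{2} = 196249$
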